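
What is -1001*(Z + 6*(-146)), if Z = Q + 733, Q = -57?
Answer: 200200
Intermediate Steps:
Z = 676 (Z = -57 + 733 = 676)
-1001*(Z + 6*(-146)) = -1001*(676 + 6*(-146)) = -1001*(676 - 876) = -1001*(-200) = 200200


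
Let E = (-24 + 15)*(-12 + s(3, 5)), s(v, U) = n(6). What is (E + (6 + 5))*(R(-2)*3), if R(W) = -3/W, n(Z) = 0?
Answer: 1071/2 ≈ 535.50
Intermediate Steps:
s(v, U) = 0
E = 108 (E = (-24 + 15)*(-12 + 0) = -9*(-12) = 108)
(E + (6 + 5))*(R(-2)*3) = (108 + (6 + 5))*(-3/(-2)*3) = (108 + 11)*(-3*(-½)*3) = 119*((3/2)*3) = 119*(9/2) = 1071/2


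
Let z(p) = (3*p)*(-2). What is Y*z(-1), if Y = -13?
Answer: -78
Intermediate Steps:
z(p) = -6*p
Y*z(-1) = -(-78)*(-1) = -13*6 = -78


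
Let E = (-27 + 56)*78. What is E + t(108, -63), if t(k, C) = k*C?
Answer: -4542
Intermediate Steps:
t(k, C) = C*k
E = 2262 (E = 29*78 = 2262)
E + t(108, -63) = 2262 - 63*108 = 2262 - 6804 = -4542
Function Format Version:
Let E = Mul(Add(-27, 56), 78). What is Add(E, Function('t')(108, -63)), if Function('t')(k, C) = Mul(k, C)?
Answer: -4542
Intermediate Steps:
Function('t')(k, C) = Mul(C, k)
E = 2262 (E = Mul(29, 78) = 2262)
Add(E, Function('t')(108, -63)) = Add(2262, Mul(-63, 108)) = Add(2262, -6804) = -4542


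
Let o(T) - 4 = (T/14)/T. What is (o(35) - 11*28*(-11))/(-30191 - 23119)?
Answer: -47489/746340 ≈ -0.063629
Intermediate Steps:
o(T) = 57/14 (o(T) = 4 + (T/14)/T = 4 + 1/14 = 57/14)
(o(35) - 11*28*(-11))/(-30191 - 23119) = (57/14 - 11*28*(-11))/(-30191 - 23119) = (57/14 - 308*(-11))/(-53310) = (57/14 + 3388)*(-1/53310) = (47489/14)*(-1/53310) = -47489/746340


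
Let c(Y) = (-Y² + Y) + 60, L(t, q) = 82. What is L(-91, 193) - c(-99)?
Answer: 9922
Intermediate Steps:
c(Y) = 60 + Y - Y² (c(Y) = (Y - Y²) + 60 = 60 + Y - Y²)
L(-91, 193) - c(-99) = 82 - (60 - 99 - 1*(-99)²) = 82 - (60 - 99 - 1*9801) = 82 - (60 - 99 - 9801) = 82 - 1*(-9840) = 82 + 9840 = 9922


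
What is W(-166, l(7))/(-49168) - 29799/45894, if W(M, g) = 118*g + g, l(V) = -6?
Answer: -17052249/26863288 ≈ -0.63478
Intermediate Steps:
W(M, g) = 119*g
W(-166, l(7))/(-49168) - 29799/45894 = (119*(-6))/(-49168) - 29799/45894 = -714*(-1/49168) - 29799*1/45894 = 51/3512 - 9933/15298 = -17052249/26863288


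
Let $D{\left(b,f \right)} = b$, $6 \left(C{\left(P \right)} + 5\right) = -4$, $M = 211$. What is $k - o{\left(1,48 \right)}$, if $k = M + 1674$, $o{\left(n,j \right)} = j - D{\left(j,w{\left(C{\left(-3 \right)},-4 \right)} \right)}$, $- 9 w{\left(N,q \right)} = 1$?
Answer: $1885$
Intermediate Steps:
$C{\left(P \right)} = - \frac{17}{3}$ ($C{\left(P \right)} = -5 + \frac{1}{6} \left(-4\right) = -5 - \frac{2}{3} = - \frac{17}{3}$)
$w{\left(N,q \right)} = - \frac{1}{9}$ ($w{\left(N,q \right)} = \left(- \frac{1}{9}\right) 1 = - \frac{1}{9}$)
$o{\left(n,j \right)} = 0$ ($o{\left(n,j \right)} = j - j = 0$)
$k = 1885$ ($k = 211 + 1674 = 1885$)
$k - o{\left(1,48 \right)} = 1885 - 0 = 1885 + 0 = 1885$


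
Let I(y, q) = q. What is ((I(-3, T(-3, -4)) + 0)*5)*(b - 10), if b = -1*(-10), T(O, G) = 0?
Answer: 0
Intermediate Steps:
b = 10
((I(-3, T(-3, -4)) + 0)*5)*(b - 10) = ((0 + 0)*5)*(10 - 10) = (0*5)*0 = 0*0 = 0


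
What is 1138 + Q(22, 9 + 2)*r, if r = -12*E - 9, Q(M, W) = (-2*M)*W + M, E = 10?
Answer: 60736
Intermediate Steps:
Q(M, W) = M - 2*M*W (Q(M, W) = -2*M*W + M = M - 2*M*W)
r = -129 (r = -12*10 - 9 = -120 - 9 = -129)
1138 + Q(22, 9 + 2)*r = 1138 + (22*(1 - 2*(9 + 2)))*(-129) = 1138 + (22*(1 - 2*11))*(-129) = 1138 + (22*(1 - 22))*(-129) = 1138 + (22*(-21))*(-129) = 1138 - 462*(-129) = 1138 + 59598 = 60736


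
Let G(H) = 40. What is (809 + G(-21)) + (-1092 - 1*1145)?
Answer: -1388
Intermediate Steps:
(809 + G(-21)) + (-1092 - 1*1145) = (809 + 40) + (-1092 - 1*1145) = 849 + (-1092 - 1145) = 849 - 2237 = -1388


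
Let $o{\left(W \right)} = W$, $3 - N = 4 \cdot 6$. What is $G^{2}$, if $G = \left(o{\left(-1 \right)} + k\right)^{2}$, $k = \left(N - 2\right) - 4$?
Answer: $614656$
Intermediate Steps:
$N = -21$ ($N = 3 - 4 \cdot 6 = 3 - 24 = -21$)
$k = -27$ ($k = \left(-21 - 2\right) - 4 = -23 - 4 = -27$)
$G = 784$ ($G = \left(-1 - 27\right)^{2} = \left(-28\right)^{2} = 784$)
$G^{2} = 784^{2} = 614656$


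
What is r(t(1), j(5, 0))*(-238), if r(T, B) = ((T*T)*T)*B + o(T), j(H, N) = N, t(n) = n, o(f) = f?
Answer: -238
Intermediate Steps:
r(T, B) = T + B*T**3 (r(T, B) = ((T*T)*T)*B + T = (T**2*T)*B + T = T**3*B + T = B*T**3 + T = T + B*T**3)
r(t(1), j(5, 0))*(-238) = (1 + 0*1**3)*(-238) = (1 + 0*1)*(-238) = (1 + 0)*(-238) = 1*(-238) = -238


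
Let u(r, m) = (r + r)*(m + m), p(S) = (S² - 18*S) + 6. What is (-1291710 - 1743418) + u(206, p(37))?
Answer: -2450912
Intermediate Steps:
p(S) = 6 + S² - 18*S
u(r, m) = 4*m*r (u(r, m) = (2*r)*(2*m) = 4*m*r)
(-1291710 - 1743418) + u(206, p(37)) = (-1291710 - 1743418) + 4*(6 + 37² - 18*37)*206 = -3035128 + 4*(6 + 1369 - 666)*206 = -3035128 + 4*709*206 = -3035128 + 584216 = -2450912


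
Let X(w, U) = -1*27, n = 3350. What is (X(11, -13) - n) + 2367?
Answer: -1010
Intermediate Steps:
X(w, U) = -27
(X(11, -13) - n) + 2367 = (-27 - 1*3350) + 2367 = (-27 - 3350) + 2367 = -3377 + 2367 = -1010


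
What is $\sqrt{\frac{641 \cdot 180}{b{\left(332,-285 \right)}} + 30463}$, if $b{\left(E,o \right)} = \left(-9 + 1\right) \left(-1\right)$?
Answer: $\frac{\sqrt{179542}}{2} \approx 211.86$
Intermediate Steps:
$b{\left(E,o \right)} = 8$ ($b{\left(E,o \right)} = \left(-8\right) \left(-1\right) = 8$)
$\sqrt{\frac{641 \cdot 180}{b{\left(332,-285 \right)}} + 30463} = \sqrt{\frac{641 \cdot 180}{8} + 30463} = \sqrt{115380 \cdot \frac{1}{8} + 30463} = \sqrt{\frac{28845}{2} + 30463} = \sqrt{\frac{89771}{2}} = \frac{\sqrt{179542}}{2}$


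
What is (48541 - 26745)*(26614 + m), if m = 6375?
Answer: 719028244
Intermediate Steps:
(48541 - 26745)*(26614 + m) = (48541 - 26745)*(26614 + 6375) = 21796*32989 = 719028244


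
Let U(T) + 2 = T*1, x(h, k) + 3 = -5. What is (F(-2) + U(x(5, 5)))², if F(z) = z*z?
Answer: 36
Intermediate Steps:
F(z) = z²
x(h, k) = -8 (x(h, k) = -3 - 5 = -8)
U(T) = -2 + T (U(T) = -2 + T*1 = -2 + T)
(F(-2) + U(x(5, 5)))² = ((-2)² + (-2 - 8))² = (4 - 10)² = (-6)² = 36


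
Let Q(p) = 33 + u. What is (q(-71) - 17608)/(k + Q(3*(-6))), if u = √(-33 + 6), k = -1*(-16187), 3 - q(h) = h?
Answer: -284401480/263088427 + 52602*I*√3/263088427 ≈ -1.081 + 0.00034631*I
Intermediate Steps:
q(h) = 3 - h
k = 16187
u = 3*I*√3 (u = √(-27) = 3*I*√3 ≈ 5.1962*I)
Q(p) = 33 + 3*I*√3
(q(-71) - 17608)/(k + Q(3*(-6))) = ((3 - 1*(-71)) - 17608)/(16187 + (33 + 3*I*√3)) = ((3 + 71) - 17608)/(16220 + 3*I*√3) = (74 - 17608)/(16220 + 3*I*√3) = -17534/(16220 + 3*I*√3)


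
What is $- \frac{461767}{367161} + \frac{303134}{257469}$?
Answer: $- \frac{2530568383}{31510858503} \approx -0.080308$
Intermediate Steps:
$- \frac{461767}{367161} + \frac{303134}{257469} = - \frac{2530568383}{31510858503}$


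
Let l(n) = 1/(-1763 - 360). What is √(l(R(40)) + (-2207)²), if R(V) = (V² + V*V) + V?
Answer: √21953544780398/2123 ≈ 2207.0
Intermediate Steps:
R(V) = V + 2*V² (R(V) = (V² + V²) + V = 2*V² + V = V + 2*V²)
l(n) = -1/2123 (l(n) = 1/(-2123) = -1/2123)
√(l(R(40)) + (-2207)²) = √(-1/2123 + (-2207)²) = √(-1/2123 + 4870849) = √(10340812426/2123) = √21953544780398/2123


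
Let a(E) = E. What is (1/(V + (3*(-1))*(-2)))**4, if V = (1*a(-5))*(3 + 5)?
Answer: 1/1336336 ≈ 7.4831e-7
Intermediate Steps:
V = -40 (V = (1*(-5))*(3 + 5) = -5*8 = -40)
(1/(V + (3*(-1))*(-2)))**4 = (1/(-40 + (3*(-1))*(-2)))**4 = (1/(-40 - 3*(-2)))**4 = (1/(-40 + 6))**4 = (1/(-34))**4 = (-1/34)**4 = 1/1336336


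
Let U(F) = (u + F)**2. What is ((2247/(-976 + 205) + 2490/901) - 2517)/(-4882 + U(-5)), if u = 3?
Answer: 291431944/564767523 ≈ 0.51602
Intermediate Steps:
U(F) = (3 + F)**2
((2247/(-976 + 205) + 2490/901) - 2517)/(-4882 + U(-5)) = ((2247/(-976 + 205) + 2490/901) - 2517)/(-4882 + (3 - 5)**2) = ((2247/(-771) + 2490*(1/901)) - 2517)/(-4882 + (-2)**2) = ((2247*(-1/771) + 2490/901) - 2517)/(-4882 + 4) = ((-749/257 + 2490/901) - 2517)/(-4878) = (-34919/231557 - 2517)*(-1/4878) = -582863888/231557*(-1/4878) = 291431944/564767523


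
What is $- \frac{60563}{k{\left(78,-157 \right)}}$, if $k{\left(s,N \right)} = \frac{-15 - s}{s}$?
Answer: $\frac{1574638}{31} \approx 50795.0$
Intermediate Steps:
$k{\left(s,N \right)} = \frac{-15 - s}{s}$
$- \frac{60563}{k{\left(78,-157 \right)}} = - \frac{60563}{\frac{1}{78} \left(-15 - 78\right)} = - \frac{60563}{\frac{1}{78} \left(-93\right)} = - \frac{60563}{- \frac{31}{26}} = \left(-60563\right) \left(- \frac{26}{31}\right) = \frac{1574638}{31}$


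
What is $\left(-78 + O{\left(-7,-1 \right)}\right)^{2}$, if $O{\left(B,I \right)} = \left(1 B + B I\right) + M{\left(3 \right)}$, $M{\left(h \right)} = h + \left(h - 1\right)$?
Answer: $5329$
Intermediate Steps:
$M{\left(h \right)} = -1 + 2 h$ ($M{\left(h \right)} = h + \left(-1 + h\right) = -1 + 2 h$)
$O{\left(B,I \right)} = 5 + B + B I$ ($O{\left(B,I \right)} = \left(1 B + B I\right) + \left(-1 + 2 \cdot 3\right) = \left(B + B I\right) + \left(-1 + 6\right) = \left(B + B I\right) + 5 = 5 + B + B I$)
$\left(-78 + O{\left(-7,-1 \right)}\right)^{2} = \left(-78 - -5\right)^{2} = \left(-78 + \left(5 - 7 + 7\right)\right)^{2} = \left(-78 + 5\right)^{2} = \left(-73\right)^{2} = 5329$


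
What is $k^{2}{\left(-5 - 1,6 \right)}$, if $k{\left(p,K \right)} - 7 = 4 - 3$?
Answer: $64$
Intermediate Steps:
$k{\left(p,K \right)} = 8$ ($k{\left(p,K \right)} = 7 + \left(4 - 3\right) = 7 + 1 = 8$)
$k^{2}{\left(-5 - 1,6 \right)} = 8^{2} = 64$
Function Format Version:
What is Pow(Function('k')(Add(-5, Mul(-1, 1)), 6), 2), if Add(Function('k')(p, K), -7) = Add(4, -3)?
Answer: 64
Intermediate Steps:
Function('k')(p, K) = 8 (Function('k')(p, K) = Add(7, Add(4, -3)) = Add(7, 1) = 8)
Pow(Function('k')(Add(-5, Mul(-1, 1)), 6), 2) = Pow(8, 2) = 64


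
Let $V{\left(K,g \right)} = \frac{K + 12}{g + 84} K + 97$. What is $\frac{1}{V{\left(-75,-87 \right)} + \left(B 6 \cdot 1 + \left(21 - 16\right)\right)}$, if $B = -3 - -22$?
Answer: $- \frac{1}{1359} \approx -0.00073584$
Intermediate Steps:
$B = 19$ ($B = -3 + 22 = 19$)
$V{\left(K,g \right)} = 97 + \frac{K \left(12 + K\right)}{84 + g}$ ($V{\left(K,g \right)} = \frac{12 + K}{84 + g} K + 97 = \frac{K \left(12 + K\right)}{84 + g} + 97 = 97 + \frac{K \left(12 + K\right)}{84 + g}$)
$\frac{1}{V{\left(-75,-87 \right)} + \left(B 6 \cdot 1 + \left(21 - 16\right)\right)} = \frac{1}{\frac{8148 + \left(-75\right)^{2} + 12 \left(-75\right) + 97 \left(-87\right)}{84 - 87} + \left(19 \cdot 6 \cdot 1 + \left(21 - 16\right)\right)} = \frac{1}{\frac{8148 + 5625 - 900 - 8439}{-3} + \left(19 \cdot 6 + 5\right)} = \frac{1}{\left(- \frac{1}{3}\right) 4434 + \left(114 + 5\right)} = \frac{1}{-1478 + 119} = \frac{1}{-1359} = - \frac{1}{1359}$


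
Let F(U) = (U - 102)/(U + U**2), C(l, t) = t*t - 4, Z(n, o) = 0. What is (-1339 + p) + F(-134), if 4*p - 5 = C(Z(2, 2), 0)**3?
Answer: -48253537/35644 ≈ -1353.8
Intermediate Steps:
C(l, t) = -4 + t**2 (C(l, t) = t**2 - 4 = -4 + t**2)
F(U) = (-102 + U)/(U + U**2)
p = -59/4 (p = 5/4 + (-4 + 0**2)**3/4 = 5/4 + (-4 + 0)**3/4 = 5/4 + (1/4)*(-4)**3 = 5/4 + (1/4)*(-64) = 5/4 - 16 = -59/4 ≈ -14.750)
(-1339 + p) + F(-134) = (-1339 - 59/4) + (-102 - 134)/((-134)*(1 - 134)) = -5415/4 - 1/134*(-236)/(-133) = -5415/4 - 1/134*(-1/133)*(-236) = -5415/4 - 118/8911 = -48253537/35644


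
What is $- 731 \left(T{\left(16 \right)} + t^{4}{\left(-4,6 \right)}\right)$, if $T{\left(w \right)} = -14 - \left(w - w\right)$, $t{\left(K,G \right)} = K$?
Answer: $-176902$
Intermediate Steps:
$T{\left(w \right)} = -14$ ($T{\left(w \right)} = -14 - 0 = -14 + 0 = -14$)
$- 731 \left(T{\left(16 \right)} + t^{4}{\left(-4,6 \right)}\right) = - 731 \left(-14 + \left(-4\right)^{4}\right) = - 731 \left(-14 + 256\right) = \left(-731\right) 242 = -176902$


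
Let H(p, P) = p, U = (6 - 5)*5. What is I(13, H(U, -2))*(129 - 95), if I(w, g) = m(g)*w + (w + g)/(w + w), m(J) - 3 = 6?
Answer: 52020/13 ≈ 4001.5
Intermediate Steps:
m(J) = 9 (m(J) = 3 + 6 = 9)
U = 5 (U = 1*5 = 5)
I(w, g) = 9*w + (g + w)/(2*w) (I(w, g) = 9*w + (w + g)/(w + w) = 9*w + (g + w)/((2*w)) = 9*w + (g + w)*(1/(2*w)) = 9*w + (g + w)/(2*w))
I(13, H(U, -2))*(129 - 95) = ((½)*(5 + 13*(1 + 18*13))/13)*(129 - 95) = ((½)*(1/13)*(5 + 13*(1 + 234)))*34 = ((½)*(1/13)*(5 + 13*235))*34 = ((½)*(1/13)*(5 + 3055))*34 = ((½)*(1/13)*3060)*34 = (1530/13)*34 = 52020/13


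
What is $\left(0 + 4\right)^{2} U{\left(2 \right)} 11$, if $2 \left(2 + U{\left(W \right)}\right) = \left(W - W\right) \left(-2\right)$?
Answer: $-352$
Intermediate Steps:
$U{\left(W \right)} = -2$ ($U{\left(W \right)} = -2 + \frac{\left(W - W\right) \left(-2\right)}{2} = -2 + \frac{0 \left(-2\right)}{2} = -2 + \frac{1}{2} \cdot 0 = -2 + 0 = -2$)
$\left(0 + 4\right)^{2} U{\left(2 \right)} 11 = \left(0 + 4\right)^{2} \left(-2\right) 11 = 4^{2} \left(-2\right) 11 = 16 \left(-2\right) 11 = \left(-32\right) 11 = -352$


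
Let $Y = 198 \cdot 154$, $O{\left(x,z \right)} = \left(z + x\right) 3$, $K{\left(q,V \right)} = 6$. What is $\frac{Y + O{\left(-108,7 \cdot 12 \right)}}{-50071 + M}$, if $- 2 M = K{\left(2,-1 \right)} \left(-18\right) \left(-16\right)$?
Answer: $- \frac{6084}{10187} \approx -0.59723$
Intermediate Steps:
$O{\left(x,z \right)} = 3 x + 3 z$ ($O{\left(x,z \right)} = \left(x + z\right) 3 = 3 x + 3 z$)
$Y = 30492$
$M = -864$ ($M = - \frac{6 \left(-18\right) \left(-16\right)}{2} = - \frac{\left(-108\right) \left(-16\right)}{2} = \left(- \frac{1}{2}\right) 1728 = -864$)
$\frac{Y + O{\left(-108,7 \cdot 12 \right)}}{-50071 + M} = \frac{30492 + \left(3 \left(-108\right) + 3 \cdot 7 \cdot 12\right)}{-50071 - 864} = \frac{30492 + \left(-324 + 3 \cdot 84\right)}{-50935} = \left(30492 + \left(-324 + 252\right)\right) \left(- \frac{1}{50935}\right) = \left(30492 - 72\right) \left(- \frac{1}{50935}\right) = 30420 \left(- \frac{1}{50935}\right) = - \frac{6084}{10187}$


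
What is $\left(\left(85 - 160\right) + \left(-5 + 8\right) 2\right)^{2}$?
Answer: $4761$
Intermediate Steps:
$\left(\left(85 - 160\right) + \left(-5 + 8\right) 2\right)^{2} = \left(-75 + 3 \cdot 2\right)^{2} = \left(-75 + 6\right)^{2} = \left(-69\right)^{2} = 4761$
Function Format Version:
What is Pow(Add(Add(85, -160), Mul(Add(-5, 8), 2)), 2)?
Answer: 4761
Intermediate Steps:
Pow(Add(Add(85, -160), Mul(Add(-5, 8), 2)), 2) = Pow(Add(-75, Mul(3, 2)), 2) = Pow(Add(-75, 6), 2) = Pow(-69, 2) = 4761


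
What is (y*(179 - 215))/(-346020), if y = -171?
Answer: -513/28835 ≈ -0.017791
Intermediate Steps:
(y*(179 - 215))/(-346020) = -171*(179 - 215)/(-346020) = -171*(-36)*(-1/346020) = 6156*(-1/346020) = -513/28835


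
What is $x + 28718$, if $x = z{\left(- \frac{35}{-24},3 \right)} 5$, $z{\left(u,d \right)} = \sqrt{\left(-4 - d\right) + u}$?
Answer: $28718 + \frac{5 i \sqrt{798}}{12} \approx 28718.0 + 11.77 i$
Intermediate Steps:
$z{\left(u,d \right)} = \sqrt{-4 + u - d}$
$x = \frac{5 i \sqrt{798}}{12}$ ($x = \sqrt{-4 - \frac{35}{-24} - 3} \cdot 5 = \sqrt{-4 - - \frac{35}{24} - 3} \cdot 5 = \sqrt{-4 + \frac{35}{24} - 3} \cdot 5 = \sqrt{- \frac{133}{24}} \cdot 5 = \frac{i \sqrt{798}}{12} \cdot 5 = \frac{5 i \sqrt{798}}{12} \approx 11.77 i$)
$x + 28718 = \frac{5 i \sqrt{798}}{12} + 28718 = 28718 + \frac{5 i \sqrt{798}}{12}$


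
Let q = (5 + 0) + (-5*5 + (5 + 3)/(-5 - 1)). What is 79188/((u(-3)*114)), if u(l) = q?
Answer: -19797/608 ≈ -32.561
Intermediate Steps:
q = -64/3 (q = 5 + (-25 + 8/(-6)) = 5 + (-25 + 8*(-1/6)) = 5 + (-25 - 4/3) = 5 - 79/3 = -64/3 ≈ -21.333)
u(l) = -64/3
79188/((u(-3)*114)) = 79188/((-64/3*114)) = 79188/(-2432) = 79188*(-1/2432) = -19797/608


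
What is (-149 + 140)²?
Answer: 81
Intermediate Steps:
(-149 + 140)² = (-9)² = 81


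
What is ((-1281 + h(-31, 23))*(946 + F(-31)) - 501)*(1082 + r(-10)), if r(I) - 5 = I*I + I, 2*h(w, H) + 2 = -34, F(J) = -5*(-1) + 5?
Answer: -1462240065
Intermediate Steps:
F(J) = 10 (F(J) = 5 + 5 = 10)
h(w, H) = -18 (h(w, H) = -1 + (½)*(-34) = -1 - 17 = -18)
r(I) = 5 + I + I² (r(I) = 5 + (I*I + I) = 5 + (I² + I) = 5 + (I + I²) = 5 + I + I²)
((-1281 + h(-31, 23))*(946 + F(-31)) - 501)*(1082 + r(-10)) = ((-1281 - 18)*(946 + 10) - 501)*(1082 + (5 - 10 + (-10)²)) = (-1299*956 - 501)*(1082 + (5 - 10 + 100)) = (-1241844 - 501)*(1082 + 95) = -1242345*1177 = -1462240065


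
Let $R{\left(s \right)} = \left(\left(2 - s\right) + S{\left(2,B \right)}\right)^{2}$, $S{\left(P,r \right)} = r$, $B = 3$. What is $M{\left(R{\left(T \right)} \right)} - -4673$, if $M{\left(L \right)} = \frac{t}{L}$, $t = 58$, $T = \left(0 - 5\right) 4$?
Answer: $\frac{2920683}{625} \approx 4673.1$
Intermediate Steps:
$T = -20$ ($T = \left(-5\right) 4 = -20$)
$R{\left(s \right)} = \left(5 - s\right)^{2}$ ($R{\left(s \right)} = \left(\left(2 - s\right) + 3\right)^{2} = \left(5 - s\right)^{2}$)
$M{\left(L \right)} = \frac{58}{L}$
$M{\left(R{\left(T \right)} \right)} - -4673 = \frac{58}{\left(5 - -20\right)^{2}} - -4673 = \frac{58}{\left(5 + 20\right)^{2}} + 4673 = \frac{58}{25^{2}} + 4673 = \frac{58}{625} + 4673 = \frac{2920683}{625}$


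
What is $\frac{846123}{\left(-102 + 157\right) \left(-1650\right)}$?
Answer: $- \frac{282041}{30250} \approx -9.3237$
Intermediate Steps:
$\frac{846123}{\left(-102 + 157\right) \left(-1650\right)} = \frac{846123}{55 \left(-1650\right)} = \frac{846123}{-90750} = 846123 \left(- \frac{1}{90750}\right) = - \frac{282041}{30250}$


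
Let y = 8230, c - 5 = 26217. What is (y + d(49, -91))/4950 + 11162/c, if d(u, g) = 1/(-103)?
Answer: 4653174443/2228214450 ≈ 2.0883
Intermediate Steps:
c = 26222 (c = 5 + 26217 = 26222)
d(u, g) = -1/103
(y + d(49, -91))/4950 + 11162/c = (8230 - 1/103)/4950 + 11162/26222 = (847689/103)*(1/4950) + 11162*(1/26222) = 282563/169950 + 5581/13111 = 4653174443/2228214450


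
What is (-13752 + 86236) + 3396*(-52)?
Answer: -104108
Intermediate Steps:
(-13752 + 86236) + 3396*(-52) = 72484 - 176592 = -104108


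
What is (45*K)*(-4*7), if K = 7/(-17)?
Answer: 8820/17 ≈ 518.82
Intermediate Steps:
K = -7/17 (K = 7*(-1/17) = -7/17 ≈ -0.41176)
(45*K)*(-4*7) = (45*(-7/17))*(-4*7) = -315/17*(-28) = 8820/17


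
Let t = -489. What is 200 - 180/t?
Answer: 32660/163 ≈ 200.37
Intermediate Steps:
200 - 180/t = 200 - 180/(-489) = 200 - 180*(-1/489) = 200 + 60/163 = 32660/163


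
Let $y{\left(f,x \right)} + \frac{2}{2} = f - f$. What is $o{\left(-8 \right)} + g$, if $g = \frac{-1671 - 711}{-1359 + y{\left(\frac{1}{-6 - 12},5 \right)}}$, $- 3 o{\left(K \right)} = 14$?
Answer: $- \frac{5947}{2040} \approx -2.9152$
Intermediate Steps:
$o{\left(K \right)} = - \frac{14}{3}$ ($o{\left(K \right)} = \left(- \frac{1}{3}\right) 14 = - \frac{14}{3}$)
$y{\left(f,x \right)} = -1$ ($y{\left(f,x \right)} = -1 + \left(f - f\right) = -1 + 0 = -1$)
$g = \frac{1191}{680}$ ($g = \frac{-1671 - 711}{-1359 - 1} = - \frac{2382}{-1360} = \left(-2382\right) \left(- \frac{1}{1360}\right) = \frac{1191}{680} \approx 1.7515$)
$o{\left(-8 \right)} + g = - \frac{14}{3} + \frac{1191}{680} = - \frac{5947}{2040}$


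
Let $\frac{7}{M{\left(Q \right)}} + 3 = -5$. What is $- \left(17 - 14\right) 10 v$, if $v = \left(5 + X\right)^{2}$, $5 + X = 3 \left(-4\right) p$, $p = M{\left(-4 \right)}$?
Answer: $- \frac{6615}{2} \approx -3307.5$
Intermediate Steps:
$M{\left(Q \right)} = - \frac{7}{8}$ ($M{\left(Q \right)} = \frac{7}{-3 - 5} = \frac{7}{-8} = 7 \left(- \frac{1}{8}\right) = - \frac{7}{8}$)
$p = - \frac{7}{8} \approx -0.875$
$X = \frac{11}{2}$ ($X = -5 + 3 \left(-4\right) \left(- \frac{7}{8}\right) = -5 - - \frac{21}{2} = -5 + \frac{21}{2} = \frac{11}{2} \approx 5.5$)
$v = \frac{441}{4}$ ($v = \left(5 + \frac{11}{2}\right)^{2} = \left(\frac{21}{2}\right)^{2} = \frac{441}{4} \approx 110.25$)
$- \left(17 - 14\right) 10 v = - \left(17 - 14\right) 10 \cdot \frac{441}{4} = - 3 \cdot 10 \cdot \frac{441}{4} = \left(-1\right) 30 \cdot \frac{441}{4} = \left(-30\right) \frac{441}{4} = - \frac{6615}{2}$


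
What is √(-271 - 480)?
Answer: I*√751 ≈ 27.404*I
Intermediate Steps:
√(-271 - 480) = √(-751) = I*√751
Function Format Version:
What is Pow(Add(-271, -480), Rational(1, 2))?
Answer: Mul(I, Pow(751, Rational(1, 2))) ≈ Mul(27.404, I)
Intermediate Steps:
Pow(Add(-271, -480), Rational(1, 2)) = Pow(-751, Rational(1, 2)) = Mul(I, Pow(751, Rational(1, 2)))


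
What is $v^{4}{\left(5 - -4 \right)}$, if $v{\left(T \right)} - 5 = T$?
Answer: $38416$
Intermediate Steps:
$v{\left(T \right)} = 5 + T$
$v^{4}{\left(5 - -4 \right)} = \left(5 + \left(5 - -4\right)\right)^{4} = \left(5 + \left(5 + 4\right)\right)^{4} = \left(5 + 9\right)^{4} = 14^{4} = 38416$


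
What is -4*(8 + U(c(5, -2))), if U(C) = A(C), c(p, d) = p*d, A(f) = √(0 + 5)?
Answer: -32 - 4*√5 ≈ -40.944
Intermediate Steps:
A(f) = √5
c(p, d) = d*p
U(C) = √5
-4*(8 + U(c(5, -2))) = -4*(8 + √5) = -32 - 4*√5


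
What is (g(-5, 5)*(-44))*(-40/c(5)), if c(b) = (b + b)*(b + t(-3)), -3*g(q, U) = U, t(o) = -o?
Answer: -110/3 ≈ -36.667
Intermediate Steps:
g(q, U) = -U/3
c(b) = 2*b*(3 + b) (c(b) = (b + b)*(b - 1*(-3)) = (2*b)*(b + 3) = (2*b)*(3 + b) = 2*b*(3 + b))
(g(-5, 5)*(-44))*(-40/c(5)) = (-1/3*5*(-44))*(-40*1/(10*(3 + 5))) = (-5/3*(-44))*(-40/(2*5*8)) = 220*(-40/80)/3 = 220*(-40*1/80)/3 = (220/3)*(-1/2) = -110/3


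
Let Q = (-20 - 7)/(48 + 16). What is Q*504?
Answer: -1701/8 ≈ -212.63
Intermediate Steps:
Q = -27/64 ≈ -0.42188
Q*504 = -27/64*504 = -1701/8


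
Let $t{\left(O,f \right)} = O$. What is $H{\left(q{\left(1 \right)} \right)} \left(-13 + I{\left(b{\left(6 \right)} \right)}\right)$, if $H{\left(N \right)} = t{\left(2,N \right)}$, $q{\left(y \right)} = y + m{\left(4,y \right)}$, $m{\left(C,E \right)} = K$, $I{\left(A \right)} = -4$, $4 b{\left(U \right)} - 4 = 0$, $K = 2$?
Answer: $-34$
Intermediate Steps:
$b{\left(U \right)} = 1$ ($b{\left(U \right)} = 1 + \frac{1}{4} \cdot 0 = 1 + 0 = 1$)
$m{\left(C,E \right)} = 2$
$q{\left(y \right)} = 2 + y$ ($q{\left(y \right)} = y + 2 = 2 + y$)
$H{\left(N \right)} = 2$
$H{\left(q{\left(1 \right)} \right)} \left(-13 + I{\left(b{\left(6 \right)} \right)}\right) = 2 \left(-13 - 4\right) = 2 \left(-17\right) = -34$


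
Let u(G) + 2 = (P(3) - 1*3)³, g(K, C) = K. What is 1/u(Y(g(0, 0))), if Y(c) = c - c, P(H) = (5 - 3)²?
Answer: -1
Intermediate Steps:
P(H) = 4 (P(H) = 2² = 4)
Y(c) = 0
u(G) = -1 (u(G) = -2 + (4 - 1*3)³ = -2 + (4 - 3)³ = -2 + 1³ = -2 + 1 = -1)
1/u(Y(g(0, 0))) = 1/(-1) = -1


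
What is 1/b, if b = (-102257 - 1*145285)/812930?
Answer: -406465/123771 ≈ -3.2840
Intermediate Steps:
b = -123771/406465 (b = (-102257 - 145285)*(1/812930) = -247542*1/812930 = -123771/406465 ≈ -0.30451)
1/b = 1/(-123771/406465) = -406465/123771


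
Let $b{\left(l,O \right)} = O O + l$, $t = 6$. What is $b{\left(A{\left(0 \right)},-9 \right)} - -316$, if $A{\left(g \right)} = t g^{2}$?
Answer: $397$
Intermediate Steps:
$A{\left(g \right)} = 6 g^{2}$
$b{\left(l,O \right)} = l + O^{2}$ ($b{\left(l,O \right)} = O^{2} + l = l + O^{2}$)
$b{\left(A{\left(0 \right)},-9 \right)} - -316 = \left(6 \cdot 0^{2} + \left(-9\right)^{2}\right) - -316 = \left(6 \cdot 0 + 81\right) + 316 = \left(0 + 81\right) + 316 = 81 + 316 = 397$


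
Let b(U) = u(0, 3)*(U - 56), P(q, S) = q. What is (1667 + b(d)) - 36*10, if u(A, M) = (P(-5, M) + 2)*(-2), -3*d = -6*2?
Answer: 995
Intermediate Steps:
d = 4 (d = -(-2)*2 = -⅓*(-12) = 4)
u(A, M) = 6 (u(A, M) = (-5 + 2)*(-2) = -3*(-2) = 6)
b(U) = -336 + 6*U (b(U) = 6*(U - 56) = 6*(-56 + U) = -336 + 6*U)
(1667 + b(d)) - 36*10 = (1667 + (-336 + 6*4)) - 36*10 = (1667 + (-336 + 24)) - 360 = (1667 - 312) - 360 = 1355 - 360 = 995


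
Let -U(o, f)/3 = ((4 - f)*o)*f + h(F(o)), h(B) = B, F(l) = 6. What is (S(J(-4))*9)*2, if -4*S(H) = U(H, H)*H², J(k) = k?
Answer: 28944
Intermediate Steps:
U(o, f) = -18 - 3*f*o*(4 - f) (U(o, f) = -3*(((4 - f)*o)*f + 6) = -3*((o*(4 - f))*f + 6) = -3*(f*o*(4 - f) + 6) = -3*(6 + f*o*(4 - f)) = -18 - 3*f*o*(4 - f))
S(H) = -H²*(-18 - 12*H² + 3*H³)/4 (S(H) = -(-18 - 12*H*H + 3*H*H²)*H²/4 = -(-18 - 12*H² + 3*H³)*H²/4 = -H²*(-18 - 12*H² + 3*H³)/4)
(S(J(-4))*9)*2 = (((¾)*(-4)²*(6 - 1*(-4)³ + 4*(-4)²))*9)*2 = (((¾)*16*(6 - 1*(-64) + 4*16))*9)*2 = (((¾)*16*(6 + 64 + 64))*9)*2 = (((¾)*16*134)*9)*2 = (1608*9)*2 = 14472*2 = 28944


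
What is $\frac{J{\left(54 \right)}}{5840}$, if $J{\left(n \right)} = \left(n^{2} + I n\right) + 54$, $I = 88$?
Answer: $\frac{3861}{2920} \approx 1.3223$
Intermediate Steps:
$J{\left(n \right)} = 54 + n^{2} + 88 n$ ($J{\left(n \right)} = \left(n^{2} + 88 n\right) + 54 = 54 + n^{2} + 88 n$)
$\frac{J{\left(54 \right)}}{5840} = \frac{54 + 54^{2} + 88 \cdot 54}{5840} = \left(54 + 2916 + 4752\right) \frac{1}{5840} = 7722 \cdot \frac{1}{5840} = \frac{3861}{2920}$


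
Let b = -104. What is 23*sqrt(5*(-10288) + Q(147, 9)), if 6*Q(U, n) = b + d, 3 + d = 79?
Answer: 23*I*sqrt(463002)/3 ≈ 5216.7*I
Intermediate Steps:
d = 76 (d = -3 + 79 = 76)
Q(U, n) = -14/3 (Q(U, n) = (-104 + 76)/6 = (1/6)*(-28) = -14/3)
23*sqrt(5*(-10288) + Q(147, 9)) = 23*sqrt(5*(-10288) - 14/3) = 23*sqrt(-51440 - 14/3) = 23*sqrt(-154334/3) = 23*(I*sqrt(463002)/3) = 23*I*sqrt(463002)/3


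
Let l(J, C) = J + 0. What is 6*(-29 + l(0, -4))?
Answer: -174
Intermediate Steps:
l(J, C) = J
6*(-29 + l(0, -4)) = 6*(-29 + 0) = 6*(-29) = -174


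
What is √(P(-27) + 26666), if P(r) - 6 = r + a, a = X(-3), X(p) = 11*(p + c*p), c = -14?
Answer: √27074 ≈ 164.54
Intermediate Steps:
X(p) = -143*p (X(p) = 11*(p - 14*p) = 11*(-13*p) = -143*p)
a = 429 (a = -143*(-3) = 429)
P(r) = 435 + r (P(r) = 6 + (r + 429) = 6 + (429 + r) = 435 + r)
√(P(-27) + 26666) = √((435 - 27) + 26666) = √(408 + 26666) = √27074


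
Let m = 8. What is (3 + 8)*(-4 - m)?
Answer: -132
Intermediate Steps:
(3 + 8)*(-4 - m) = (3 + 8)*(-4 - 1*8) = 11*(-4 - 8) = 11*(-12) = -132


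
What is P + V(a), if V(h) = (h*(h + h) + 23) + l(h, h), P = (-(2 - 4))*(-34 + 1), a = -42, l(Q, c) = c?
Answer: 3443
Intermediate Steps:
P = -66 (P = -1*(-2)*(-33) = 2*(-33) = -66)
V(h) = 23 + h + 2*h**2 (V(h) = (h*(h + h) + 23) + h = (h*(2*h) + 23) + h = (2*h**2 + 23) + h = (23 + 2*h**2) + h = 23 + h + 2*h**2)
P + V(a) = -66 + (23 - 42 + 2*(-42)**2) = -66 + (23 - 42 + 2*1764) = -66 + (23 - 42 + 3528) = -66 + 3509 = 3443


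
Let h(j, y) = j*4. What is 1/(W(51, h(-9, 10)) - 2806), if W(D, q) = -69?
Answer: -1/2875 ≈ -0.00034783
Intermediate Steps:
h(j, y) = 4*j
1/(W(51, h(-9, 10)) - 2806) = 1/(-69 - 2806) = 1/(-2875) = -1/2875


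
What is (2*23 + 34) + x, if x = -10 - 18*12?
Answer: -146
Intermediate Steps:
x = -226 (x = -10 - 216 = -226)
(2*23 + 34) + x = (2*23 + 34) - 226 = (46 + 34) - 226 = 80 - 226 = -146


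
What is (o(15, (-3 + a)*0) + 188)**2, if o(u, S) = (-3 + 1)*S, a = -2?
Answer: 35344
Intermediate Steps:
o(u, S) = -2*S
(o(15, (-3 + a)*0) + 188)**2 = (-2*(-3 - 2)*0 + 188)**2 = (-(-10)*0 + 188)**2 = (-2*0 + 188)**2 = (0 + 188)**2 = 188**2 = 35344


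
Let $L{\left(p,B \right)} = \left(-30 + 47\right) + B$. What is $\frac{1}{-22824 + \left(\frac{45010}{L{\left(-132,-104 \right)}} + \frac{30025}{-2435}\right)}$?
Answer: $- \frac{42369}{989472361} \approx -4.282 \cdot 10^{-5}$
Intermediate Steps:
$L{\left(p,B \right)} = 17 + B$
$\frac{1}{-22824 + \left(\frac{45010}{L{\left(-132,-104 \right)}} + \frac{30025}{-2435}\right)} = \frac{1}{-22824 + \left(\frac{45010}{17 - 104} + \frac{30025}{-2435}\right)} = \frac{1}{-22824 + \left(\frac{45010}{-87} + 30025 \left(- \frac{1}{2435}\right)\right)} = \frac{1}{-22824 + \left(45010 \left(- \frac{1}{87}\right) - \frac{6005}{487}\right)} = \frac{1}{-22824 - \frac{22442305}{42369}} = \frac{1}{- \frac{989472361}{42369}} = - \frac{42369}{989472361}$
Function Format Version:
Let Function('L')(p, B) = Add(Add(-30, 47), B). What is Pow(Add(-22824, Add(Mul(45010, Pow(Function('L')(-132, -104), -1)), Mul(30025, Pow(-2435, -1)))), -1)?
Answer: Rational(-42369, 989472361) ≈ -4.2820e-5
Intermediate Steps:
Function('L')(p, B) = Add(17, B)
Pow(Add(-22824, Add(Mul(45010, Pow(Function('L')(-132, -104), -1)), Mul(30025, Pow(-2435, -1)))), -1) = Pow(Add(-22824, Add(Mul(45010, Pow(Add(17, -104), -1)), Mul(30025, Pow(-2435, -1)))), -1) = Pow(Add(-22824, Add(Mul(45010, Pow(-87, -1)), Mul(30025, Rational(-1, 2435)))), -1) = Pow(Add(-22824, Add(Mul(45010, Rational(-1, 87)), Rational(-6005, 487))), -1) = Pow(Add(-22824, Add(Rational(-45010, 87), Rational(-6005, 487))), -1) = Pow(Add(-22824, Rational(-22442305, 42369)), -1) = Pow(Rational(-989472361, 42369), -1) = Rational(-42369, 989472361)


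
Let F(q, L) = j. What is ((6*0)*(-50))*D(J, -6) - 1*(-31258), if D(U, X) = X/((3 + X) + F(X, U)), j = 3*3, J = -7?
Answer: 31258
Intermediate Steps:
j = 9
F(q, L) = 9
D(U, X) = X/(12 + X) (D(U, X) = X/((3 + X) + 9) = X/(12 + X))
((6*0)*(-50))*D(J, -6) - 1*(-31258) = ((6*0)*(-50))*(-6/(12 - 6)) - 1*(-31258) = (0*(-50))*(-6/6) + 31258 = 0*(-6*⅙) + 31258 = 0*(-1) + 31258 = 0 + 31258 = 31258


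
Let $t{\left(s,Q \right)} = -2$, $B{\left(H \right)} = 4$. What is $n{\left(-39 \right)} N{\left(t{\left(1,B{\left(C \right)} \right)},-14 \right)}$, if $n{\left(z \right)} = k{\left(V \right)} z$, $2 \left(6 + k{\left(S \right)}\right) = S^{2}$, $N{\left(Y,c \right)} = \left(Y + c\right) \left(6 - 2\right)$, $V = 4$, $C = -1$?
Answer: $4992$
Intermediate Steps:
$N{\left(Y,c \right)} = 4 Y + 4 c$ ($N{\left(Y,c \right)} = \left(Y + c\right) 4 = 4 Y + 4 c$)
$k{\left(S \right)} = -6 + \frac{S^{2}}{2}$
$n{\left(z \right)} = 2 z$ ($n{\left(z \right)} = \left(-6 + \frac{4^{2}}{2}\right) z = \left(-6 + \frac{1}{2} \cdot 16\right) z = \left(-6 + 8\right) z = 2 z$)
$n{\left(-39 \right)} N{\left(t{\left(1,B{\left(C \right)} \right)},-14 \right)} = 2 \left(-39\right) \left(4 \left(-2\right) + 4 \left(-14\right)\right) = - 78 \left(-8 - 56\right) = \left(-78\right) \left(-64\right) = 4992$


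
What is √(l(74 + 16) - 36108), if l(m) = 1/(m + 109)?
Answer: I*√1429912709/199 ≈ 190.02*I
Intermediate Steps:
l(m) = 1/(109 + m)
√(l(74 + 16) - 36108) = √(1/(109 + (74 + 16)) - 36108) = √(1/(109 + 90) - 36108) = √(1/199 - 36108) = √(-7185491/199) = I*√1429912709/199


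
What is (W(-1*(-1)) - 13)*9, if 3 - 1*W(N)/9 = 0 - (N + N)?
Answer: 288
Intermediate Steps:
W(N) = 27 + 18*N (W(N) = 27 - 9*(0 - (N + N)) = 27 - 9*(0 - 2*N) = 27 - (-18)*N = 27 + 18*N)
(W(-1*(-1)) - 13)*9 = ((27 + 18*(-1*(-1))) - 13)*9 = ((27 + 18*1) - 13)*9 = ((27 + 18) - 13)*9 = (45 - 13)*9 = 32*9 = 288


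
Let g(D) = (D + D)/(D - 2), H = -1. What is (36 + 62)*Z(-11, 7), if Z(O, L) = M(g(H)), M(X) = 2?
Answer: 196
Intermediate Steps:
g(D) = 2*D/(-2 + D) (g(D) = (2*D)/(-2 + D) = 2*D/(-2 + D))
Z(O, L) = 2
(36 + 62)*Z(-11, 7) = (36 + 62)*2 = 98*2 = 196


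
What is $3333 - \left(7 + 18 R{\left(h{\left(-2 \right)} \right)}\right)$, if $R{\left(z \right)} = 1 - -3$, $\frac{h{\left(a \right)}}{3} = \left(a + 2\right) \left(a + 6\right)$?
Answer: $3254$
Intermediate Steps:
$h{\left(a \right)} = 3 \left(2 + a\right) \left(6 + a\right)$ ($h{\left(a \right)} = 3 \left(a + 2\right) \left(a + 6\right) = 3 \left(2 + a\right) \left(6 + a\right)$)
$R{\left(z \right)} = 4$ ($R{\left(z \right)} = 1 + 3 = 4$)
$3333 - \left(7 + 18 R{\left(h{\left(-2 \right)} \right)}\right) = 3333 - 79 = 3254$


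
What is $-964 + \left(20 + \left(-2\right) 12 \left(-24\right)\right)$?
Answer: $-368$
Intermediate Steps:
$-964 + \left(20 + \left(-2\right) 12 \left(-24\right)\right) = -964 + \left(20 - -576\right) = -964 + \left(20 + 576\right) = -964 + 596 = -368$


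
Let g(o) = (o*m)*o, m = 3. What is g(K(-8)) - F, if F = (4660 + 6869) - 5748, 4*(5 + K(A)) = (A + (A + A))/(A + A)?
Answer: -365877/64 ≈ -5716.8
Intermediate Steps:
K(A) = -37/8 (K(A) = -5 + ((A + (A + A))/(A + A))/4 = -5 + ((A + 2*A)/((2*A)))/4 = -5 + ((3*A)*(1/(2*A)))/4 = -5 + (1/4)*(3/2) = -5 + 3/8 = -37/8)
F = 5781 (F = 11529 - 5748 = 5781)
g(o) = 3*o**2 (g(o) = (o*3)*o = (3*o)*o = 3*o**2)
g(K(-8)) - F = 3*(-37/8)**2 - 1*5781 = 3*(1369/64) - 5781 = 4107/64 - 5781 = -365877/64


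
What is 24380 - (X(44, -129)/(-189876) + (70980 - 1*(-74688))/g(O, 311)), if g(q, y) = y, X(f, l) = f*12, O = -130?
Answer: 117667943060/4920953 ≈ 23912.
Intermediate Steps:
X(f, l) = 12*f
24380 - (X(44, -129)/(-189876) + (70980 - 1*(-74688))/g(O, 311)) = 24380 - ((12*44)/(-189876) + (70980 - 1*(-74688))/311) = 24380 - (528*(-1/189876) + (70980 + 74688)*(1/311)) = 24380 - (-44/15823 + 145668*(1/311)) = 24380 - (-44/15823 + 145668/311) = 24380 - 1*2304891080/4920953 = 24380 - 2304891080/4920953 = 117667943060/4920953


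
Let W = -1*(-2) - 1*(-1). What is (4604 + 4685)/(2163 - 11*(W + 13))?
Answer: 9289/1987 ≈ 4.6749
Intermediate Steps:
W = 3 (W = 2 + 1 = 3)
(4604 + 4685)/(2163 - 11*(W + 13)) = (4604 + 4685)/(2163 - 11*(3 + 13)) = 9289/(2163 - 11*16) = 9289/(2163 - 176) = 9289/1987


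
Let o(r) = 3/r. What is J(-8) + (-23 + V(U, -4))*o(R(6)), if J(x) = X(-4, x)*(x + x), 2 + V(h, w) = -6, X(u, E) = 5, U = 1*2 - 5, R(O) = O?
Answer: -191/2 ≈ -95.500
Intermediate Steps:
U = -3 (U = 2 - 5 = -3)
V(h, w) = -8 (V(h, w) = -2 - 6 = -8)
J(x) = 10*x (J(x) = 5*(x + x) = 5*(2*x) = 10*x)
J(-8) + (-23 + V(U, -4))*o(R(6)) = 10*(-8) + (-23 - 8)*(3/6) = -80 - 93/6 = -80 - 31*1/2 = -80 - 31/2 = -191/2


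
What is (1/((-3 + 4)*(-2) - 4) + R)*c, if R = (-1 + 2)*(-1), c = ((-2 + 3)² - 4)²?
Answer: -21/2 ≈ -10.500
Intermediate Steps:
c = 9 (c = (1² - 4)² = (1 - 4)² = (-3)² = 9)
R = -1 (R = 1*(-1) = -1)
(1/((-3 + 4)*(-2) - 4) + R)*c = (1/((-3 + 4)*(-2) - 4) - 1)*9 = (1/(1*(-2) - 4) - 1)*9 = (1/(-2 - 4) - 1)*9 = (1/(-6) - 1)*9 = (-⅙ - 1)*9 = -7/6*9 = -21/2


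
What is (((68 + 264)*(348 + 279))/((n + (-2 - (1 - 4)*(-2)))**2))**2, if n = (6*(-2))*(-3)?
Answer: 2708265681/38416 ≈ 70498.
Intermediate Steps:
n = 36 (n = -12*(-3) = 36)
(((68 + 264)*(348 + 279))/((n + (-2 - (1 - 4)*(-2)))**2))**2 = (((68 + 264)*(348 + 279))/((36 + (-2 - (1 - 4)*(-2)))**2))**2 = ((332*627)/((36 + (-2 - (-3)*(-2)))**2))**2 = (208164/((36 + (-2 - 1*6))**2))**2 = (208164/((36 + (-2 - 6))**2))**2 = (208164/((36 - 8)**2))**2 = (208164/(28**2))**2 = (208164/784)**2 = (208164*(1/784))**2 = (52041/196)**2 = 2708265681/38416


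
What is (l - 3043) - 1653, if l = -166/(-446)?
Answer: -1047125/223 ≈ -4695.6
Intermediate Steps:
l = 83/223 (l = -166*(-1/446) = 83/223 ≈ 0.37220)
(l - 3043) - 1653 = (83/223 - 3043) - 1653 = -678506/223 - 1653 = -1047125/223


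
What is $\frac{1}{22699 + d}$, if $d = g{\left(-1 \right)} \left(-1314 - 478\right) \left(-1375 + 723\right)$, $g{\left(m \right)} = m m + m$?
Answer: $\frac{1}{22699} \approx 4.4055 \cdot 10^{-5}$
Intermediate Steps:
$g{\left(m \right)} = m + m^{2}$ ($g{\left(m \right)} = m^{2} + m = m + m^{2}$)
$d = 0$ ($d = - (1 - 1) \left(-1314 - 478\right) \left(-1375 + 723\right) = \left(-1\right) 0 \left(\left(-1792\right) \left(-652\right)\right) = 0 \cdot 1168384 = 0$)
$\frac{1}{22699 + d} = \frac{1}{22699 + 0} = \frac{1}{22699}$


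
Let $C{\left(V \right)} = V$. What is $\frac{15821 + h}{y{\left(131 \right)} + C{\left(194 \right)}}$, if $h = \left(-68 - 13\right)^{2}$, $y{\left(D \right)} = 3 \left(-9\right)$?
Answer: $\frac{22382}{167} \approx 134.02$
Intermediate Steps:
$y{\left(D \right)} = -27$
$h = 6561$ ($h = \left(-81\right)^{2} = 6561$)
$\frac{15821 + h}{y{\left(131 \right)} + C{\left(194 \right)}} = \frac{15821 + 6561}{-27 + 194} = \frac{22382}{167}$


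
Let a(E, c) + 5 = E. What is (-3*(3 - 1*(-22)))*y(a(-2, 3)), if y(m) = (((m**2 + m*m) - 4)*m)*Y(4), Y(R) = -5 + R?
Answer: -49350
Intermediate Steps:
a(E, c) = -5 + E
y(m) = -m*(-4 + 2*m**2) (y(m) = (((m**2 + m*m) - 4)*m)*(-5 + 4) = (((m**2 + m**2) - 4)*m)*(-1) = ((2*m**2 - 4)*m)*(-1) = ((-4 + 2*m**2)*m)*(-1) = (m*(-4 + 2*m**2))*(-1) = -m*(-4 + 2*m**2))
(-3*(3 - 1*(-22)))*y(a(-2, 3)) = (-3*(3 - 1*(-22)))*(2*(-5 - 2)*(2 - (-5 - 2)**2)) = (-3*(3 + 22))*(2*(-7)*(2 - 1*(-7)**2)) = (-3*25)*(2*(-7)*(2 - 1*49)) = -150*(-7)*(2 - 49) = -150*(-7)*(-47) = -75*658 = -49350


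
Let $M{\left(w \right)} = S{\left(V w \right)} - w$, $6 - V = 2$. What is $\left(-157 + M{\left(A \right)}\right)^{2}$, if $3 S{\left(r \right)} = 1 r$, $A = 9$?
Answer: $23716$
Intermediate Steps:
$V = 4$ ($V = 6 - 2 = 4$)
$S{\left(r \right)} = \frac{r}{3}$ ($S{\left(r \right)} = \frac{1 r}{3} = \frac{r}{3}$)
$M{\left(w \right)} = \frac{w}{3}$ ($M{\left(w \right)} = \frac{4 w}{3} - w = \frac{w}{3}$)
$\left(-157 + M{\left(A \right)}\right)^{2} = \left(-157 + \frac{1}{3} \cdot 9\right)^{2} = \left(-157 + 3\right)^{2} = \left(-154\right)^{2} = 23716$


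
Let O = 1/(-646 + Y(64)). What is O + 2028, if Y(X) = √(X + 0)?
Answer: 1293863/638 ≈ 2028.0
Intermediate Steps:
Y(X) = √X
O = -1/638 (O = 1/(-646 + √64) = 1/(-646 + 8) = 1/(-638) = -1/638 ≈ -0.0015674)
O + 2028 = -1/638 + 2028 = 1293863/638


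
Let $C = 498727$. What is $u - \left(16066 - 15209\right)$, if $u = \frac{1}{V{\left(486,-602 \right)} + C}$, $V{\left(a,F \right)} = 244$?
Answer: $- \frac{427618146}{498971} \approx -857.0$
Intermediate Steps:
$u = \frac{1}{498971}$ ($u = \frac{1}{244 + 498727} = \frac{1}{498971} \approx 2.0041 \cdot 10^{-6}$)
$u - \left(16066 - 15209\right) = \frac{1}{498971} - \left(16066 - 15209\right) = \frac{1}{498971} - 857 = - \frac{427618146}{498971}$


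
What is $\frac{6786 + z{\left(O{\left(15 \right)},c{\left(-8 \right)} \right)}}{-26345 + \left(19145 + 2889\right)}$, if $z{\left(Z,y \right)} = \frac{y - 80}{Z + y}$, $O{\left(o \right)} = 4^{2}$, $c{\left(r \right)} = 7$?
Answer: $- \frac{156005}{99153} \approx -1.5734$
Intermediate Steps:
$O{\left(o \right)} = 16$
$z{\left(Z,y \right)} = \frac{-80 + y}{Z + y}$
$\frac{6786 + z{\left(O{\left(15 \right)},c{\left(-8 \right)} \right)}}{-26345 + \left(19145 + 2889\right)} = \frac{6786 + \frac{-80 + 7}{16 + 7}}{-26345 + \left(19145 + 2889\right)} = \frac{6786 + \frac{1}{23} \left(-73\right)}{-26345 + 22034} = \frac{6786 + \frac{1}{23} \left(-73\right)}{-4311} = \left(6786 - \frac{73}{23}\right) \left(- \frac{1}{4311}\right) = \frac{156005}{23} \left(- \frac{1}{4311}\right) = - \frac{156005}{99153}$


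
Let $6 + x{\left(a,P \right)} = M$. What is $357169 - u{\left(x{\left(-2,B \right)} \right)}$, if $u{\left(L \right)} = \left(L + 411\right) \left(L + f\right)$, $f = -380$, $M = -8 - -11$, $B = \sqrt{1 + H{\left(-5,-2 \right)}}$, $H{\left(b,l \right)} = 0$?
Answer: $513433$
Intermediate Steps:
$B = 1$ ($B = \sqrt{1 + 0} = \sqrt{1} = 1$)
$M = 3$ ($M = -8 + 11 = 3$)
$x{\left(a,P \right)} = -3$ ($x{\left(a,P \right)} = -6 + 3 = -3$)
$u{\left(L \right)} = \left(-380 + L\right) \left(411 + L\right)$ ($u{\left(L \right)} = \left(L + 411\right) \left(L - 380\right) = \left(411 + L\right) \left(-380 + L\right) = \left(-380 + L\right) \left(411 + L\right)$)
$357169 - u{\left(x{\left(-2,B \right)} \right)} = 357169 - \left(-156180 + \left(-3\right)^{2} + 31 \left(-3\right)\right) = 357169 - \left(-156180 + 9 - 93\right) = 357169 - -156264 = 357169 + 156264 = 513433$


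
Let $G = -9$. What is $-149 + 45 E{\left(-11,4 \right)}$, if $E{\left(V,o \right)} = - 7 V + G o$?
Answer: $1696$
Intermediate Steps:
$E{\left(V,o \right)} = - 9 o - 7 V$ ($E{\left(V,o \right)} = - 7 V - 9 o = - 9 o - 7 V$)
$-149 + 45 E{\left(-11,4 \right)} = -149 + 45 \left(\left(-9\right) 4 - -77\right) = -149 + 45 \left(-36 + 77\right) = -149 + 45 \cdot 41 = -149 + 1845 = 1696$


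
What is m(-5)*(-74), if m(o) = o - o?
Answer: 0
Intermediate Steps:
m(o) = 0
m(-5)*(-74) = 0*(-74) = 0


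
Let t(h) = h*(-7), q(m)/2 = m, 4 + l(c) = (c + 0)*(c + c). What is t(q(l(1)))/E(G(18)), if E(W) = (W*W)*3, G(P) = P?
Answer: 7/243 ≈ 0.028807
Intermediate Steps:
l(c) = -4 + 2*c**2 (l(c) = -4 + (c + 0)*(c + c) = -4 + c*(2*c) = -4 + 2*c**2)
q(m) = 2*m
E(W) = 3*W**2 (E(W) = W**2*3 = 3*W**2)
t(h) = -7*h
t(q(l(1)))/E(G(18)) = (-14*(-4 + 2*1**2))/((3*18**2)) = (-14*(-4 + 2*1))/((3*324)) = -14*(-4 + 2)/972 = -14*(-2)*(1/972) = -7*(-4)*(1/972) = 28*(1/972) = 7/243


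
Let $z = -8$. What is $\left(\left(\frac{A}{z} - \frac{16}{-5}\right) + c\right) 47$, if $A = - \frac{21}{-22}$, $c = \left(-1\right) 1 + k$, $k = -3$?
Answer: $- \frac{38023}{880} \approx -43.208$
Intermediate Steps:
$c = -4$ ($c = \left(-1\right) 1 - 3 = -1 - 3 = -4$)
$A = \frac{21}{22}$ ($A = \left(-21\right) \left(- \frac{1}{22}\right) = \frac{21}{22} \approx 0.95455$)
$\left(\left(\frac{A}{z} - \frac{16}{-5}\right) + c\right) 47 = \left(\left(\frac{21}{22 \left(-8\right)} - \frac{16}{-5}\right) - 4\right) 47 = \left(\left(\frac{21}{22} \left(- \frac{1}{8}\right) - - \frac{16}{5}\right) - 4\right) 47 = \left(\left(- \frac{21}{176} + \frac{16}{5}\right) - 4\right) 47 = \left(\frac{2711}{880} - 4\right) 47 = \left(- \frac{809}{880}\right) 47 = - \frac{38023}{880}$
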